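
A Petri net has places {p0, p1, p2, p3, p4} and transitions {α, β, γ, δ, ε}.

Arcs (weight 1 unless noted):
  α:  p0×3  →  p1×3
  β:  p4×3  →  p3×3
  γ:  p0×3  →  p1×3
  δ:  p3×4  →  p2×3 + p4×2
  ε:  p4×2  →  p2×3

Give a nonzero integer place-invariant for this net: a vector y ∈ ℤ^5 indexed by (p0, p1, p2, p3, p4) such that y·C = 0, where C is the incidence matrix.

Incidence matrix C (rows=places, cols=transitions):
        α    β    γ    δ    ε
   p0  -3    0   -3    0    0
   p1   3    0    3    0    0
   p2   0    0    0    3    3
   p3   0    3    0   -4    0
   p4   0   -3    0    2   -2

Candidate y = [1, 1, 0, 0, 0]; check y·C column-wise:
  col α: 1·-3 + 1·3 = 0
  col β: 1·0 + 1·0 + 0·3 + 0·-3 = 0
  col γ: 1·-3 + 1·3 = 0
  col δ: 1·0 + 1·0 + 0·3 + 0·-4 + 0·2 = 0
  col ε: 1·0 + 1·0 + 0·3 + 0·-2 = 0

y = (p0:1, p1:1, p2:0, p3:0, p4:0)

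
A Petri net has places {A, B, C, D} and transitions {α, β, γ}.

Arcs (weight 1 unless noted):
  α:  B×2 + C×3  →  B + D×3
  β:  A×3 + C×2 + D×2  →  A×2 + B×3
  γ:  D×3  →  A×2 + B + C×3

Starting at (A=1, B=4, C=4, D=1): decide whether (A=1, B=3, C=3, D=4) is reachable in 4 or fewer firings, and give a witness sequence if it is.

depth 0: 1 marking
depth 1: 2 markings reached so far
depth 2: 3 markings reached so far
depth 3: 4 markings reached so far
depth 4: 5 markings reached so far
target is not among the 5 markings reachable within 4 steps

NO — not reachable within 4 firings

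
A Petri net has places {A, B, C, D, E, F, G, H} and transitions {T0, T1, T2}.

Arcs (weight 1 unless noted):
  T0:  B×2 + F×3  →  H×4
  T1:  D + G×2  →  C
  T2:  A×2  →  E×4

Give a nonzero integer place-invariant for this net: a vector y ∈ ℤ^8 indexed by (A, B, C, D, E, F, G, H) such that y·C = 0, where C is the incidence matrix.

Incidence matrix C (rows=places, cols=transitions):
       T0   T1   T2
    A   0    0   -2
    B  -2    0    0
    C   0    1    0
    D   0   -1    0
    E   0    0    4
    F  -3    0    0
    G   0   -2    0
    H   4    0    0

Candidate y = [0, 0, 1, 1, 0, 0, 0, 0]; check y·C column-wise:
  col T0: 0·-2 + 1·0 + 1·0 + 0·-3 + 0·4 = 0
  col T1: 1·1 + 1·-1 + 0·-2 = 0
  col T2: 0·-2 + 1·0 + 1·0 + 0·4 = 0

y = (A:0, B:0, C:1, D:1, E:0, F:0, G:0, H:0)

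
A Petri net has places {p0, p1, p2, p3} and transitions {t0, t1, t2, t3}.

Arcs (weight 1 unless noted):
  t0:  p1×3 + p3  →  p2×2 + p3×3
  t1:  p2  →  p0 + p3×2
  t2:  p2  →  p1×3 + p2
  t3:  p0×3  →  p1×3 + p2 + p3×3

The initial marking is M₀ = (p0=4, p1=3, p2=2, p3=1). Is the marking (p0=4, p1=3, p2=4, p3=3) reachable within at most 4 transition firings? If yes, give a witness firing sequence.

YES — reachable via ⟨t0, t2⟩ (2 firings)

step 1: fire t0:  (p0=4, p1=3, p2=2, p3=1) → (p0=4, p1=0, p2=4, p3=3)
step 2: fire t2:  (p0=4, p1=0, p2=4, p3=3) → (p0=4, p1=3, p2=4, p3=3)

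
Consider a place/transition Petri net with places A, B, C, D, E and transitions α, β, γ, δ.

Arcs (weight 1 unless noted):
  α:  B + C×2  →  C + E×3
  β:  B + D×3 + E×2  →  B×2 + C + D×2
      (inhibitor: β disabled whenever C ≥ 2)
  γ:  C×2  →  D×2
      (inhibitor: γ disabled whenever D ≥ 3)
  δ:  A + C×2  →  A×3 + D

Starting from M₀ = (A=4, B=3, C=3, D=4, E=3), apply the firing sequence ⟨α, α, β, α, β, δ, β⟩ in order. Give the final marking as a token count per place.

step 1: fire α:  (A=4, B=3, C=3, D=4, E=3) → (A=4, B=2, C=2, D=4, E=6)
step 2: fire α:  (A=4, B=2, C=2, D=4, E=6) → (A=4, B=1, C=1, D=4, E=9)
step 3: fire β:  (A=4, B=1, C=1, D=4, E=9) → (A=4, B=2, C=2, D=3, E=7)
step 4: fire α:  (A=4, B=2, C=2, D=3, E=7) → (A=4, B=1, C=1, D=3, E=10)
step 5: fire β:  (A=4, B=1, C=1, D=3, E=10) → (A=4, B=2, C=2, D=2, E=8)
step 6: fire δ:  (A=4, B=2, C=2, D=2, E=8) → (A=6, B=2, C=0, D=3, E=8)
step 7: fire β:  (A=6, B=2, C=0, D=3, E=8) → (A=6, B=3, C=1, D=2, E=6)

(A=6, B=3, C=1, D=2, E=6)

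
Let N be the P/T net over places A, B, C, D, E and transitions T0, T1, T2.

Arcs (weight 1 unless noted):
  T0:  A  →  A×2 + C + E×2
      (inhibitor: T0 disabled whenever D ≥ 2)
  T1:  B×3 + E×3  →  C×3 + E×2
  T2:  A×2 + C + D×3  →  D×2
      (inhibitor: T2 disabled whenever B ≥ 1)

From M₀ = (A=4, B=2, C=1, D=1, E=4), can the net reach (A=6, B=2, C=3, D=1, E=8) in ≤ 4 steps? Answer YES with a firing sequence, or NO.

YES — reachable via ⟨T0, T0⟩ (2 firings)

step 1: fire T0:  (A=4, B=2, C=1, D=1, E=4) → (A=5, B=2, C=2, D=1, E=6)
step 2: fire T0:  (A=5, B=2, C=2, D=1, E=6) → (A=6, B=2, C=3, D=1, E=8)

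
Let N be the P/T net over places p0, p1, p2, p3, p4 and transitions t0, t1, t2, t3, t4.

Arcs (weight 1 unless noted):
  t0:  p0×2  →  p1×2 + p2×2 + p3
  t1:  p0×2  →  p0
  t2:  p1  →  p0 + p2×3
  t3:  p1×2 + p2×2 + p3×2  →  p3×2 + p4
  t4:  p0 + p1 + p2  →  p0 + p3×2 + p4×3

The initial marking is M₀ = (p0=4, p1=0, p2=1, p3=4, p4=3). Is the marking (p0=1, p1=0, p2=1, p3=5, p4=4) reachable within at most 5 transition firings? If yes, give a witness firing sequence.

YES — reachable via ⟨t0, t1, t3⟩ (3 firings)

step 1: fire t0:  (p0=4, p1=0, p2=1, p3=4, p4=3) → (p0=2, p1=2, p2=3, p3=5, p4=3)
step 2: fire t1:  (p0=2, p1=2, p2=3, p3=5, p4=3) → (p0=1, p1=2, p2=3, p3=5, p4=3)
step 3: fire t3:  (p0=1, p1=2, p2=3, p3=5, p4=3) → (p0=1, p1=0, p2=1, p3=5, p4=4)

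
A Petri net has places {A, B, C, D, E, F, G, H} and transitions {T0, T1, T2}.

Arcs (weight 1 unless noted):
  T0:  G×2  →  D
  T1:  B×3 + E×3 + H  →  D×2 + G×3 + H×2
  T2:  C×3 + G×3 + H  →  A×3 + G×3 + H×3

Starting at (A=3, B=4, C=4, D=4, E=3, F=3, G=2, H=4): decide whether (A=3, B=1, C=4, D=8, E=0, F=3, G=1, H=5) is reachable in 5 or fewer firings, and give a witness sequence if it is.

YES — reachable via ⟨T0, T1, T0⟩ (3 firings)

step 1: fire T0:  (A=3, B=4, C=4, D=4, E=3, F=3, G=2, H=4) → (A=3, B=4, C=4, D=5, E=3, F=3, G=0, H=4)
step 2: fire T1:  (A=3, B=4, C=4, D=5, E=3, F=3, G=0, H=4) → (A=3, B=1, C=4, D=7, E=0, F=3, G=3, H=5)
step 3: fire T0:  (A=3, B=1, C=4, D=7, E=0, F=3, G=3, H=5) → (A=3, B=1, C=4, D=8, E=0, F=3, G=1, H=5)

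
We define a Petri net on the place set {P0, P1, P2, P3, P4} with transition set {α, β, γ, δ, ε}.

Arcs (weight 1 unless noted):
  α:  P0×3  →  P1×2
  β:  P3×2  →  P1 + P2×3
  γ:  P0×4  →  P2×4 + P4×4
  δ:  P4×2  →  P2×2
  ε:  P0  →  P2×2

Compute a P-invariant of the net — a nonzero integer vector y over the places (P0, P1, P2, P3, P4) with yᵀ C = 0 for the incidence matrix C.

Incidence matrix C (rows=places, cols=transitions):
        α    β    γ    δ    ε
   P0  -3    0   -4    0   -1
   P1   2    1    0    0    0
   P2   0    3    4    2    2
   P3   0   -2    0    0    0
   P4   0    0    4   -2    0

Candidate y = [2, 3, 1, 3, 1]; check y·C column-wise:
  col α: 2·-3 + 3·2 + 1·0 + 3·0 + 1·0 = 0
  col β: 2·0 + 3·1 + 1·3 + 3·-2 + 1·0 = 0
  col γ: 2·-4 + 3·0 + 1·4 + 3·0 + 1·4 = 0
  col δ: 2·0 + 3·0 + 1·2 + 3·0 + 1·-2 = 0
  col ε: 2·-1 + 3·0 + 1·2 + 3·0 + 1·0 = 0

y = (P0:2, P1:3, P2:1, P3:3, P4:1)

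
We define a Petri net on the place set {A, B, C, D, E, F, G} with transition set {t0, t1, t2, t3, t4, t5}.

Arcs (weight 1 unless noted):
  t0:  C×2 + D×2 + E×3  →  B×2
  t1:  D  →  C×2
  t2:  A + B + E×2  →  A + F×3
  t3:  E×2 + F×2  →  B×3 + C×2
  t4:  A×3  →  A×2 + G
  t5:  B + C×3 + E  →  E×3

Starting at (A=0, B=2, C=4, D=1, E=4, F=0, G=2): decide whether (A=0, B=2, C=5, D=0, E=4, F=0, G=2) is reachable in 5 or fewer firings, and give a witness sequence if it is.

depth 0: 1 marking
depth 1: 3 markings reached so far
depth 2: 4 markings reached so far
depth 3: 5 markings reached so far
depth 4: 5 markings reached so far
(frontier empty at depth 4; search complete)
target is not among the 5 markings reachable within 5 steps

NO — not reachable within 5 firings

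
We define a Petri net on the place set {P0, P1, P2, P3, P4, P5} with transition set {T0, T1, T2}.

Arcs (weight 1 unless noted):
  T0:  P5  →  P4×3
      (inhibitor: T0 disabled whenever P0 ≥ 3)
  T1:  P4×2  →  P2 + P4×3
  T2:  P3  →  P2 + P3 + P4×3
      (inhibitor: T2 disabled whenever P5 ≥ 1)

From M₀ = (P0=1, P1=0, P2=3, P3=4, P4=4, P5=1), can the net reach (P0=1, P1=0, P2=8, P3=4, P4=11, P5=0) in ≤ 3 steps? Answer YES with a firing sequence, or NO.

NO — not reachable within 3 firings

depth 0: 1 marking
depth 1: 3 markings reached so far
depth 2: 6 markings reached so far
depth 3: 10 markings reached so far
target is not among the 10 markings reachable within 3 steps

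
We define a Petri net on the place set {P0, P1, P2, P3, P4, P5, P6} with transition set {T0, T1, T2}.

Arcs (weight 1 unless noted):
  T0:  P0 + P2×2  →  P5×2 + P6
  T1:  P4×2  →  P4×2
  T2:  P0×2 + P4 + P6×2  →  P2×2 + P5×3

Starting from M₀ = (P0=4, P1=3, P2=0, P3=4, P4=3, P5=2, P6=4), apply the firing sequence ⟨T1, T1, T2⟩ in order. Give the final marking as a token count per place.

step 1: fire T1:  (P0=4, P1=3, P2=0, P3=4, P4=3, P5=2, P6=4) → (P0=4, P1=3, P2=0, P3=4, P4=3, P5=2, P6=4)
step 2: fire T1:  (P0=4, P1=3, P2=0, P3=4, P4=3, P5=2, P6=4) → (P0=4, P1=3, P2=0, P3=4, P4=3, P5=2, P6=4)
step 3: fire T2:  (P0=4, P1=3, P2=0, P3=4, P4=3, P5=2, P6=4) → (P0=2, P1=3, P2=2, P3=4, P4=2, P5=5, P6=2)

(P0=2, P1=3, P2=2, P3=4, P4=2, P5=5, P6=2)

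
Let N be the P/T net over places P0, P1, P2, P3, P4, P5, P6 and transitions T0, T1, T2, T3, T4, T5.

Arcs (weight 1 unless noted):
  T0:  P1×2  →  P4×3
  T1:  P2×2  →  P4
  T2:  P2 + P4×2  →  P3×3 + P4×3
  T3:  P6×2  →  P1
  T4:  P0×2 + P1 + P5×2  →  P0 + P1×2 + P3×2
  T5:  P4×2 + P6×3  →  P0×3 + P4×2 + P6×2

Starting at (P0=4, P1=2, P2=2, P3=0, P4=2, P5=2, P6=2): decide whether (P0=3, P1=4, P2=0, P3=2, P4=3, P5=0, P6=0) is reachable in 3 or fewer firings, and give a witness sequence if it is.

YES — reachable via ⟨T1, T3, T4⟩ (3 firings)

step 1: fire T1:  (P0=4, P1=2, P2=2, P3=0, P4=2, P5=2, P6=2) → (P0=4, P1=2, P2=0, P3=0, P4=3, P5=2, P6=2)
step 2: fire T3:  (P0=4, P1=2, P2=0, P3=0, P4=3, P5=2, P6=2) → (P0=4, P1=3, P2=0, P3=0, P4=3, P5=2, P6=0)
step 3: fire T4:  (P0=4, P1=3, P2=0, P3=0, P4=3, P5=2, P6=0) → (P0=3, P1=4, P2=0, P3=2, P4=3, P5=0, P6=0)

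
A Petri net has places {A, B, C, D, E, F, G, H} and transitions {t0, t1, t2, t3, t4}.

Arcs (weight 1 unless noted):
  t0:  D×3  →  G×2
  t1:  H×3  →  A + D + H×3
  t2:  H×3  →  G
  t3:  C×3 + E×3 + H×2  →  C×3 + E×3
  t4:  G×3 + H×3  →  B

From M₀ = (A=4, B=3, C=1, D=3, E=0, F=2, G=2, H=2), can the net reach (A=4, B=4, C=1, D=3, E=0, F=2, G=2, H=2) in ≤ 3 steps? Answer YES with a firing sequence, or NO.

depth 0: 1 marking
depth 1: 2 markings reached so far
depth 2: 2 markings reached so far
(frontier empty at depth 2; search complete)
target is not among the 2 markings reachable within 3 steps

NO — not reachable within 3 firings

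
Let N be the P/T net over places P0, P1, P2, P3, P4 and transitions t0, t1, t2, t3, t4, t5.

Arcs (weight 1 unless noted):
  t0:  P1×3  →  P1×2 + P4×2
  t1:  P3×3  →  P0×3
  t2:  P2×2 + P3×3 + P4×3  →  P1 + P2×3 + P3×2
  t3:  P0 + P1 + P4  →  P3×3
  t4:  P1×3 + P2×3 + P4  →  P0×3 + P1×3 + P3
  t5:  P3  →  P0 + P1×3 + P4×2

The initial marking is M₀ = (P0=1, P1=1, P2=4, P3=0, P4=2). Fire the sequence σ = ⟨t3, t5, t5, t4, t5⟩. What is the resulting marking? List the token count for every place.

(P0=6, P1=9, P2=1, P3=1, P4=6)

step 1: fire t3:  (P0=1, P1=1, P2=4, P3=0, P4=2) → (P0=0, P1=0, P2=4, P3=3, P4=1)
step 2: fire t5:  (P0=0, P1=0, P2=4, P3=3, P4=1) → (P0=1, P1=3, P2=4, P3=2, P4=3)
step 3: fire t5:  (P0=1, P1=3, P2=4, P3=2, P4=3) → (P0=2, P1=6, P2=4, P3=1, P4=5)
step 4: fire t4:  (P0=2, P1=6, P2=4, P3=1, P4=5) → (P0=5, P1=6, P2=1, P3=2, P4=4)
step 5: fire t5:  (P0=5, P1=6, P2=1, P3=2, P4=4) → (P0=6, P1=9, P2=1, P3=1, P4=6)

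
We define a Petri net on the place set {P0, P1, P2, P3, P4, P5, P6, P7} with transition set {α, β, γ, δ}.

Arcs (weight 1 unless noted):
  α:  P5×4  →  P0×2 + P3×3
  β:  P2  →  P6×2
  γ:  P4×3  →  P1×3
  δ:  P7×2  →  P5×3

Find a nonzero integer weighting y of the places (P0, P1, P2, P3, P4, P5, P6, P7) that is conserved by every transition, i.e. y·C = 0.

Incidence matrix C (rows=places, cols=transitions):
        α    β    γ    δ
   P0   2    0    0    0
   P1   0    0    3    0
   P2   0   -1    0    0
   P3   3    0    0    0
   P4   0    0   -3    0
   P5  -4    0    0    3
   P6   0    2    0    0
   P7   0    0    0   -2

Candidate y = [3, 0, 0, -2, 0, 0, 0, 0]; check y·C column-wise:
  col α: 3·2 + -2·3 + 0·-4 = 0
  col β: 3·0 + 0·-1 + -2·0 + 0·2 = 0
  col γ: 3·0 + 0·3 + -2·0 + 0·-3 = 0
  col δ: 3·0 + -2·0 + 0·3 + 0·-2 = 0

y = (P0:3, P1:0, P2:0, P3:-2, P4:0, P5:0, P6:0, P7:0)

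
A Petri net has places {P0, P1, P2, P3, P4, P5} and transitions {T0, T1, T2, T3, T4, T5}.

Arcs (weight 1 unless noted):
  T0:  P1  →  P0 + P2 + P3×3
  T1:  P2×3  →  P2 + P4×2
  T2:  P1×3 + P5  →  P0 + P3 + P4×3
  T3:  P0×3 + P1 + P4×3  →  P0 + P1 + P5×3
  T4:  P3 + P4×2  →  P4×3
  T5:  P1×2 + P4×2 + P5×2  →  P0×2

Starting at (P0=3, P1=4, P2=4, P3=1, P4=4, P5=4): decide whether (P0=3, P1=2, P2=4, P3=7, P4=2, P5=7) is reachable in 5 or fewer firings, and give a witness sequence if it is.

depth 0: 1 marking
depth 1: 7 markings reached so far
depth 2: 22 markings reached so far
depth 3: 47 markings reached so far
depth 4: 79 markings reached so far
depth 5: 119 markings reached so far
target is not among the 119 markings reachable within 5 steps

NO — not reachable within 5 firings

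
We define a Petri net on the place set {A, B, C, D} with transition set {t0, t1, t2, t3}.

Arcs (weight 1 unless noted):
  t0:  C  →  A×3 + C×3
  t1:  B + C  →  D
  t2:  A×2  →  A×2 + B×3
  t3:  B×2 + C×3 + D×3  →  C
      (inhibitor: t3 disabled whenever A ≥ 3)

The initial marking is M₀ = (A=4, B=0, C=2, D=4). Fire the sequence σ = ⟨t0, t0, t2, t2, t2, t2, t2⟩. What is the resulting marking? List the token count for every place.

(A=10, B=15, C=6, D=4)

step 1: fire t0:  (A=4, B=0, C=2, D=4) → (A=7, B=0, C=4, D=4)
step 2: fire t0:  (A=7, B=0, C=4, D=4) → (A=10, B=0, C=6, D=4)
step 3: fire t2:  (A=10, B=0, C=6, D=4) → (A=10, B=3, C=6, D=4)
step 4: fire t2:  (A=10, B=3, C=6, D=4) → (A=10, B=6, C=6, D=4)
step 5: fire t2:  (A=10, B=6, C=6, D=4) → (A=10, B=9, C=6, D=4)
step 6: fire t2:  (A=10, B=9, C=6, D=4) → (A=10, B=12, C=6, D=4)
step 7: fire t2:  (A=10, B=12, C=6, D=4) → (A=10, B=15, C=6, D=4)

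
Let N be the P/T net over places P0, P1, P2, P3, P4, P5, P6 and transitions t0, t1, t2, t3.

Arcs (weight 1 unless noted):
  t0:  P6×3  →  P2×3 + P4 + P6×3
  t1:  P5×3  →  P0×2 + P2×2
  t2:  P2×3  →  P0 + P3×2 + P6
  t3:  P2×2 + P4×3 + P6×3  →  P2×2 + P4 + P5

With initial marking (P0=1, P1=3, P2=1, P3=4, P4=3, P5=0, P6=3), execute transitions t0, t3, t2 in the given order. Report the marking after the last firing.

(P0=2, P1=3, P2=1, P3=6, P4=2, P5=1, P6=1)

step 1: fire t0:  (P0=1, P1=3, P2=1, P3=4, P4=3, P5=0, P6=3) → (P0=1, P1=3, P2=4, P3=4, P4=4, P5=0, P6=3)
step 2: fire t3:  (P0=1, P1=3, P2=4, P3=4, P4=4, P5=0, P6=3) → (P0=1, P1=3, P2=4, P3=4, P4=2, P5=1, P6=0)
step 3: fire t2:  (P0=1, P1=3, P2=4, P3=4, P4=2, P5=1, P6=0) → (P0=2, P1=3, P2=1, P3=6, P4=2, P5=1, P6=1)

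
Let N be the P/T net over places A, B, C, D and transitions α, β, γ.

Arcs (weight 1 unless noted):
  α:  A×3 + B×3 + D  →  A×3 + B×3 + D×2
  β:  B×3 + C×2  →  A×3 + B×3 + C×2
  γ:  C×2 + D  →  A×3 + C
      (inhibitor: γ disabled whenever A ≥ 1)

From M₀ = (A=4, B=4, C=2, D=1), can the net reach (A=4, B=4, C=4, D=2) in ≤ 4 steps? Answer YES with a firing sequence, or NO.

depth 0: 1 marking
depth 1: 3 markings reached so far
depth 2: 6 markings reached so far
depth 3: 10 markings reached so far
depth 4: 15 markings reached so far
target is not among the 15 markings reachable within 4 steps

NO — not reachable within 4 firings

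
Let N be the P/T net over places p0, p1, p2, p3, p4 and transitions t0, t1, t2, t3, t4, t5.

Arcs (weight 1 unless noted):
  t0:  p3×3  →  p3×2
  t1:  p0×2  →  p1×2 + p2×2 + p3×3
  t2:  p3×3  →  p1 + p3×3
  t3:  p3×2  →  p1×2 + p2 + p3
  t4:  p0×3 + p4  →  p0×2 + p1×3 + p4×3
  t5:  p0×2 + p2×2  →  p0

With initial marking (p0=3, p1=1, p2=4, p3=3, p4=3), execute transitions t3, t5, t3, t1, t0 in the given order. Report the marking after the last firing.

step 1: fire t3:  (p0=3, p1=1, p2=4, p3=3, p4=3) → (p0=3, p1=3, p2=5, p3=2, p4=3)
step 2: fire t5:  (p0=3, p1=3, p2=5, p3=2, p4=3) → (p0=2, p1=3, p2=3, p3=2, p4=3)
step 3: fire t3:  (p0=2, p1=3, p2=3, p3=2, p4=3) → (p0=2, p1=5, p2=4, p3=1, p4=3)
step 4: fire t1:  (p0=2, p1=5, p2=4, p3=1, p4=3) → (p0=0, p1=7, p2=6, p3=4, p4=3)
step 5: fire t0:  (p0=0, p1=7, p2=6, p3=4, p4=3) → (p0=0, p1=7, p2=6, p3=3, p4=3)

(p0=0, p1=7, p2=6, p3=3, p4=3)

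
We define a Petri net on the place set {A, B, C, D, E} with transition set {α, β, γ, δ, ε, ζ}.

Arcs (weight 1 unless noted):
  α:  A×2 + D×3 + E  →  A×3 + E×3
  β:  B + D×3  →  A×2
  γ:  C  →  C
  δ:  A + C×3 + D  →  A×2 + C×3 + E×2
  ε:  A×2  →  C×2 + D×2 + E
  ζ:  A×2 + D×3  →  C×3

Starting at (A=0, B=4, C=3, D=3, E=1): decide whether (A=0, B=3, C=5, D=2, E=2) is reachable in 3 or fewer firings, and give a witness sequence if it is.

YES — reachable via ⟨β, ε⟩ (2 firings)

step 1: fire β:  (A=0, B=4, C=3, D=3, E=1) → (A=2, B=3, C=3, D=0, E=1)
step 2: fire ε:  (A=2, B=3, C=3, D=0, E=1) → (A=0, B=3, C=5, D=2, E=2)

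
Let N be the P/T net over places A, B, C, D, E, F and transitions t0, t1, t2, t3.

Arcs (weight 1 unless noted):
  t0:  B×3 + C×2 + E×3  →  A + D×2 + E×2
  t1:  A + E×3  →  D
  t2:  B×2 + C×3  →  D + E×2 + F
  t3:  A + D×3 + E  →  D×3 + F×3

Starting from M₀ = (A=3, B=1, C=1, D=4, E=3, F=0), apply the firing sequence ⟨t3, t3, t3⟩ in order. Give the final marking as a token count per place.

step 1: fire t3:  (A=3, B=1, C=1, D=4, E=3, F=0) → (A=2, B=1, C=1, D=4, E=2, F=3)
step 2: fire t3:  (A=2, B=1, C=1, D=4, E=2, F=3) → (A=1, B=1, C=1, D=4, E=1, F=6)
step 3: fire t3:  (A=1, B=1, C=1, D=4, E=1, F=6) → (A=0, B=1, C=1, D=4, E=0, F=9)

(A=0, B=1, C=1, D=4, E=0, F=9)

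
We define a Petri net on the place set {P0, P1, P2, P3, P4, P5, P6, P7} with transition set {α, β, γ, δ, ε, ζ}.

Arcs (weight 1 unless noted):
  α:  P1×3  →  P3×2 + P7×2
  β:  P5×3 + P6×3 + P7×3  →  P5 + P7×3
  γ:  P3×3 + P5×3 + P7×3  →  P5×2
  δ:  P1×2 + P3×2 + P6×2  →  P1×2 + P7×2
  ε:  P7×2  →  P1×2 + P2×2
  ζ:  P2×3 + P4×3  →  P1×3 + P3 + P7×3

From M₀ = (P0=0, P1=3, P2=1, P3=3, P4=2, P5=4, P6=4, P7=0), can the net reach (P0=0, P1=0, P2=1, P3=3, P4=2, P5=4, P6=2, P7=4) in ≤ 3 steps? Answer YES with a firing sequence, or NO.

YES — reachable via ⟨δ, α⟩ (2 firings)

step 1: fire δ:  (P0=0, P1=3, P2=1, P3=3, P4=2, P5=4, P6=4, P7=0) → (P0=0, P1=3, P2=1, P3=1, P4=2, P5=4, P6=2, P7=2)
step 2: fire α:  (P0=0, P1=3, P2=1, P3=1, P4=2, P5=4, P6=2, P7=2) → (P0=0, P1=0, P2=1, P3=3, P4=2, P5=4, P6=2, P7=4)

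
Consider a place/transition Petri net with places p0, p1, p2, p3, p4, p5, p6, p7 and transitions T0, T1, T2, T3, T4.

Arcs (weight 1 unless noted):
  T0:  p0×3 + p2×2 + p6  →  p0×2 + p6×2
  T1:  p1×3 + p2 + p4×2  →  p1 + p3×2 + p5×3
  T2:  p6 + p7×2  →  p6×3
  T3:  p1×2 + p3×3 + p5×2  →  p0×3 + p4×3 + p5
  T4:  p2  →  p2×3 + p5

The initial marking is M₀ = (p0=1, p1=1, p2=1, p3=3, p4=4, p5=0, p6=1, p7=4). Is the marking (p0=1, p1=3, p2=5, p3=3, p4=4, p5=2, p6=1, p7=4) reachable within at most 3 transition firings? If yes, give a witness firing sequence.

depth 0: 1 marking
depth 1: 3 markings reached so far
depth 2: 6 markings reached so far
depth 3: 9 markings reached so far
target is not among the 9 markings reachable within 3 steps

NO — not reachable within 3 firings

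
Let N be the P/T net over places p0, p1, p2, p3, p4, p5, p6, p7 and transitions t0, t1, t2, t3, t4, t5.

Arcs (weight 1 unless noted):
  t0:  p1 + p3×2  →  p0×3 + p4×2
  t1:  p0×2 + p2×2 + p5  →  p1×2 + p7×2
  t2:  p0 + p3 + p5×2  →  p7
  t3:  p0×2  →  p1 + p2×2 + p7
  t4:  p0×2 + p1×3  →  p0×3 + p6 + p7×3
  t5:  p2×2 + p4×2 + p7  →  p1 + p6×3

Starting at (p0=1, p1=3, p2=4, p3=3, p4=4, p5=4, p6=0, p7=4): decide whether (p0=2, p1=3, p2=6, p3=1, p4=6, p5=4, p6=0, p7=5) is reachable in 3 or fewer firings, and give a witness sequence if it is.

YES — reachable via ⟨t0, t3⟩ (2 firings)

step 1: fire t0:  (p0=1, p1=3, p2=4, p3=3, p4=4, p5=4, p6=0, p7=4) → (p0=4, p1=2, p2=4, p3=1, p4=6, p5=4, p6=0, p7=4)
step 2: fire t3:  (p0=4, p1=2, p2=4, p3=1, p4=6, p5=4, p6=0, p7=4) → (p0=2, p1=3, p2=6, p3=1, p4=6, p5=4, p6=0, p7=5)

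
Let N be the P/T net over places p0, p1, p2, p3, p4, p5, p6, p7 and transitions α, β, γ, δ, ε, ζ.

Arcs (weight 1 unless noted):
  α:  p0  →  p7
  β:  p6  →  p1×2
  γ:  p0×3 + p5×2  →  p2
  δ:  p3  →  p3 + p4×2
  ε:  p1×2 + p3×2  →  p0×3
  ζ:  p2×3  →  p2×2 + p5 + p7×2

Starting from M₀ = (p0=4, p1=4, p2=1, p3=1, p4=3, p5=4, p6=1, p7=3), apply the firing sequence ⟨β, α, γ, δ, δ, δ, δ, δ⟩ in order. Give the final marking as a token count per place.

step 1: fire β:  (p0=4, p1=4, p2=1, p3=1, p4=3, p5=4, p6=1, p7=3) → (p0=4, p1=6, p2=1, p3=1, p4=3, p5=4, p6=0, p7=3)
step 2: fire α:  (p0=4, p1=6, p2=1, p3=1, p4=3, p5=4, p6=0, p7=3) → (p0=3, p1=6, p2=1, p3=1, p4=3, p5=4, p6=0, p7=4)
step 3: fire γ:  (p0=3, p1=6, p2=1, p3=1, p4=3, p5=4, p6=0, p7=4) → (p0=0, p1=6, p2=2, p3=1, p4=3, p5=2, p6=0, p7=4)
step 4: fire δ:  (p0=0, p1=6, p2=2, p3=1, p4=3, p5=2, p6=0, p7=4) → (p0=0, p1=6, p2=2, p3=1, p4=5, p5=2, p6=0, p7=4)
step 5: fire δ:  (p0=0, p1=6, p2=2, p3=1, p4=5, p5=2, p6=0, p7=4) → (p0=0, p1=6, p2=2, p3=1, p4=7, p5=2, p6=0, p7=4)
step 6: fire δ:  (p0=0, p1=6, p2=2, p3=1, p4=7, p5=2, p6=0, p7=4) → (p0=0, p1=6, p2=2, p3=1, p4=9, p5=2, p6=0, p7=4)
step 7: fire δ:  (p0=0, p1=6, p2=2, p3=1, p4=9, p5=2, p6=0, p7=4) → (p0=0, p1=6, p2=2, p3=1, p4=11, p5=2, p6=0, p7=4)
step 8: fire δ:  (p0=0, p1=6, p2=2, p3=1, p4=11, p5=2, p6=0, p7=4) → (p0=0, p1=6, p2=2, p3=1, p4=13, p5=2, p6=0, p7=4)

(p0=0, p1=6, p2=2, p3=1, p4=13, p5=2, p6=0, p7=4)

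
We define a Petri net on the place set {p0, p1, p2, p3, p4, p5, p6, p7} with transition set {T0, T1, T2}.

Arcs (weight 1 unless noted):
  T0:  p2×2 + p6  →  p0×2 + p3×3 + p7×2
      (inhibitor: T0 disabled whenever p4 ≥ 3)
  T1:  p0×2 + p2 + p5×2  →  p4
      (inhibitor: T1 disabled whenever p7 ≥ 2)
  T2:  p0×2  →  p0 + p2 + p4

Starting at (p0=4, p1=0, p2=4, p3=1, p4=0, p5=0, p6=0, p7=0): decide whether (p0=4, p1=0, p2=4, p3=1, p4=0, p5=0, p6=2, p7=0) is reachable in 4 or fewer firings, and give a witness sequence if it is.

NO — not reachable within 4 firings

depth 0: 1 marking
depth 1: 2 markings reached so far
depth 2: 3 markings reached so far
depth 3: 4 markings reached so far
depth 4: 4 markings reached so far
(frontier empty at depth 4; search complete)
target is not among the 4 markings reachable within 4 steps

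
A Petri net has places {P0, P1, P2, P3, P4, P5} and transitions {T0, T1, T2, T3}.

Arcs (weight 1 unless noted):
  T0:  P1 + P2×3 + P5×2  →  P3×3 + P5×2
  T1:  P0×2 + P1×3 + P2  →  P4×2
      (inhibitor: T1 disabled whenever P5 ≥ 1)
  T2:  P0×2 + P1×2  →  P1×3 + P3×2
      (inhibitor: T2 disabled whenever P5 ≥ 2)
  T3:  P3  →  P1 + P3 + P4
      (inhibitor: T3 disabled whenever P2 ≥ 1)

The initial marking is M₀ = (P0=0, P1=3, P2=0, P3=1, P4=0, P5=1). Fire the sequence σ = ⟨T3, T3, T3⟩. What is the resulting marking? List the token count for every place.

(P0=0, P1=6, P2=0, P3=1, P4=3, P5=1)

step 1: fire T3:  (P0=0, P1=3, P2=0, P3=1, P4=0, P5=1) → (P0=0, P1=4, P2=0, P3=1, P4=1, P5=1)
step 2: fire T3:  (P0=0, P1=4, P2=0, P3=1, P4=1, P5=1) → (P0=0, P1=5, P2=0, P3=1, P4=2, P5=1)
step 3: fire T3:  (P0=0, P1=5, P2=0, P3=1, P4=2, P5=1) → (P0=0, P1=6, P2=0, P3=1, P4=3, P5=1)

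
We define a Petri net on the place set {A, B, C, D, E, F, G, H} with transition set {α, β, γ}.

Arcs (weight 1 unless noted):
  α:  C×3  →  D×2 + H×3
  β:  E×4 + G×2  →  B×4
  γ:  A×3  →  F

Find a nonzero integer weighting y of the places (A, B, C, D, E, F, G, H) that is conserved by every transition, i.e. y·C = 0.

y = (A:0, B:0, C:2, D:3, E:0, F:0, G:0, H:0)

Incidence matrix C (rows=places, cols=transitions):
        α    β    γ
    A   0    0   -3
    B   0    4    0
    C  -3    0    0
    D   2    0    0
    E   0   -4    0
    F   0    0    1
    G   0   -2    0
    H   3    0    0

Candidate y = [0, 0, 2, 3, 0, 0, 0, 0]; check y·C column-wise:
  col α: 2·-3 + 3·2 + 0·3 = 0
  col β: 0·4 + 2·0 + 3·0 + 0·-4 + 0·-2 = 0
  col γ: 0·-3 + 2·0 + 3·0 + 0·1 = 0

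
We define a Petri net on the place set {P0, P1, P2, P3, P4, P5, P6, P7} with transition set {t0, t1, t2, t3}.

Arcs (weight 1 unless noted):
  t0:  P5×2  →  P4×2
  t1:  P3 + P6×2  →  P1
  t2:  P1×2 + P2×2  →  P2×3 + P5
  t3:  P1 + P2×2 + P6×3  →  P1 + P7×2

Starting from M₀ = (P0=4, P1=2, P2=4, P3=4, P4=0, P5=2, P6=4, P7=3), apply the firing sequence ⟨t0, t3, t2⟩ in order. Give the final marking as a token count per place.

(P0=4, P1=0, P2=3, P3=4, P4=2, P5=1, P6=1, P7=5)

step 1: fire t0:  (P0=4, P1=2, P2=4, P3=4, P4=0, P5=2, P6=4, P7=3) → (P0=4, P1=2, P2=4, P3=4, P4=2, P5=0, P6=4, P7=3)
step 2: fire t3:  (P0=4, P1=2, P2=4, P3=4, P4=2, P5=0, P6=4, P7=3) → (P0=4, P1=2, P2=2, P3=4, P4=2, P5=0, P6=1, P7=5)
step 3: fire t2:  (P0=4, P1=2, P2=2, P3=4, P4=2, P5=0, P6=1, P7=5) → (P0=4, P1=0, P2=3, P3=4, P4=2, P5=1, P6=1, P7=5)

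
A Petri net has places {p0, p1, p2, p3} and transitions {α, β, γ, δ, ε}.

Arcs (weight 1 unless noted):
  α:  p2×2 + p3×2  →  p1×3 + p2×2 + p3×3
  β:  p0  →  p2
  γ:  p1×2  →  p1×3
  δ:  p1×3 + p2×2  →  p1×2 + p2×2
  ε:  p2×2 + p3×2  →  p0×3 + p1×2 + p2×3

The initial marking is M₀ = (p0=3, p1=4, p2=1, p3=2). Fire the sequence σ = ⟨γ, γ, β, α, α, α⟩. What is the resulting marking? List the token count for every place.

(p0=2, p1=15, p2=2, p3=5)

step 1: fire γ:  (p0=3, p1=4, p2=1, p3=2) → (p0=3, p1=5, p2=1, p3=2)
step 2: fire γ:  (p0=3, p1=5, p2=1, p3=2) → (p0=3, p1=6, p2=1, p3=2)
step 3: fire β:  (p0=3, p1=6, p2=1, p3=2) → (p0=2, p1=6, p2=2, p3=2)
step 4: fire α:  (p0=2, p1=6, p2=2, p3=2) → (p0=2, p1=9, p2=2, p3=3)
step 5: fire α:  (p0=2, p1=9, p2=2, p3=3) → (p0=2, p1=12, p2=2, p3=4)
step 6: fire α:  (p0=2, p1=12, p2=2, p3=4) → (p0=2, p1=15, p2=2, p3=5)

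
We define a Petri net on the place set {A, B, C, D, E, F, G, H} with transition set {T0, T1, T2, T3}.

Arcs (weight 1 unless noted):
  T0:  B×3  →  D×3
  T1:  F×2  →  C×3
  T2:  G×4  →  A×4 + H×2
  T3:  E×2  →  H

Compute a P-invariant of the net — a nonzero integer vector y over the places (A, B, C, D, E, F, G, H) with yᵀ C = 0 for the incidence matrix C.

y = (A:0, B:1, C:0, D:1, E:0, F:0, G:0, H:0)

Incidence matrix C (rows=places, cols=transitions):
       T0   T1   T2   T3
    A   0    0    4    0
    B  -3    0    0    0
    C   0    3    0    0
    D   3    0    0    0
    E   0    0    0   -2
    F   0   -2    0    0
    G   0    0   -4    0
    H   0    0    2    1

Candidate y = [0, 1, 0, 1, 0, 0, 0, 0]; check y·C column-wise:
  col T0: 1·-3 + 1·3 = 0
  col T1: 1·0 + 0·3 + 1·0 + 0·-2 = 0
  col T2: 0·4 + 1·0 + 1·0 + 0·-4 + 0·2 = 0
  col T3: 1·0 + 1·0 + 0·-2 + 0·1 = 0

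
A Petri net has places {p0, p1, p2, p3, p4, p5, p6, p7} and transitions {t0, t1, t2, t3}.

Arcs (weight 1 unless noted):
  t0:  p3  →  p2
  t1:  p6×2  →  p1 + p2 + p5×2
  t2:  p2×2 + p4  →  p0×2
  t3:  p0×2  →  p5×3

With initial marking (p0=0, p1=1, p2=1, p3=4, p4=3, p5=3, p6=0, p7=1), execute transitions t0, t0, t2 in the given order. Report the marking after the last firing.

(p0=2, p1=1, p2=1, p3=2, p4=2, p5=3, p6=0, p7=1)

step 1: fire t0:  (p0=0, p1=1, p2=1, p3=4, p4=3, p5=3, p6=0, p7=1) → (p0=0, p1=1, p2=2, p3=3, p4=3, p5=3, p6=0, p7=1)
step 2: fire t0:  (p0=0, p1=1, p2=2, p3=3, p4=3, p5=3, p6=0, p7=1) → (p0=0, p1=1, p2=3, p3=2, p4=3, p5=3, p6=0, p7=1)
step 3: fire t2:  (p0=0, p1=1, p2=3, p3=2, p4=3, p5=3, p6=0, p7=1) → (p0=2, p1=1, p2=1, p3=2, p4=2, p5=3, p6=0, p7=1)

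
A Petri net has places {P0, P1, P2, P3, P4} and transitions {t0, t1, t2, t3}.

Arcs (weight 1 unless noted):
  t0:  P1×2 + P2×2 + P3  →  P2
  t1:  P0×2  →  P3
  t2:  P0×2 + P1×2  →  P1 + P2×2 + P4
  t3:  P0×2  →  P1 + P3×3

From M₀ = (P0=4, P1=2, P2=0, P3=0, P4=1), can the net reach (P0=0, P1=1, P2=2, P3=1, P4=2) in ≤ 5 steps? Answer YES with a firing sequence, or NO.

YES — reachable via ⟨t1, t2⟩ (2 firings)

step 1: fire t1:  (P0=4, P1=2, P2=0, P3=0, P4=1) → (P0=2, P1=2, P2=0, P3=1, P4=1)
step 2: fire t2:  (P0=2, P1=2, P2=0, P3=1, P4=1) → (P0=0, P1=1, P2=2, P3=1, P4=2)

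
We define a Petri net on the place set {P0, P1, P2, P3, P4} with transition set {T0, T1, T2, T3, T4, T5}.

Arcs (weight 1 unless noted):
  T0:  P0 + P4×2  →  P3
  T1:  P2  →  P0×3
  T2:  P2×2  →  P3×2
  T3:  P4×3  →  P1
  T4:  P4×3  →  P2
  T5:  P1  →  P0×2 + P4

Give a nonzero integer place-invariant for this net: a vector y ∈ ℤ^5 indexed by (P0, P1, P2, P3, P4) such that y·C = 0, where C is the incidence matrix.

Incidence matrix C (rows=places, cols=transitions):
       T0   T1   T2   T3   T4   T5
   P0  -1    3    0    0    0    2
   P1   0    0    0    1    0   -1
   P2   0   -1   -2    0    1    0
   P3   1    0    2    0    0    0
   P4  -2    0    0   -3   -3    1

Candidate y = [1, 3, 3, 3, 1]; check y·C column-wise:
  col T0: 1·-1 + 3·0 + 3·0 + 3·1 + 1·-2 = 0
  col T1: 1·3 + 3·0 + 3·-1 + 3·0 + 1·0 = 0
  col T2: 1·0 + 3·0 + 3·-2 + 3·2 + 1·0 = 0
  col T3: 1·0 + 3·1 + 3·0 + 3·0 + 1·-3 = 0
  col T4: 1·0 + 3·0 + 3·1 + 3·0 + 1·-3 = 0
  col T5: 1·2 + 3·-1 + 3·0 + 3·0 + 1·1 = 0

y = (P0:1, P1:3, P2:3, P3:3, P4:1)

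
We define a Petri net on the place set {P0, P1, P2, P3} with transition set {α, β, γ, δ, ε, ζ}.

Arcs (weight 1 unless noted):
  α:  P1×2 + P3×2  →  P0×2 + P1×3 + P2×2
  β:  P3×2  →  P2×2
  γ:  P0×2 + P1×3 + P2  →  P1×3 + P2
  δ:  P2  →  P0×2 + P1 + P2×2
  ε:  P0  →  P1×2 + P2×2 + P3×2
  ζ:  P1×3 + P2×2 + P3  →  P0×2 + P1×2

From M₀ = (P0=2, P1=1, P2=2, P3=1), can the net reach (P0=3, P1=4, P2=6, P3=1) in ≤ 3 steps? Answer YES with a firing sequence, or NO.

YES — reachable via ⟨ε, α⟩ (2 firings)

step 1: fire ε:  (P0=2, P1=1, P2=2, P3=1) → (P0=1, P1=3, P2=4, P3=3)
step 2: fire α:  (P0=1, P1=3, P2=4, P3=3) → (P0=3, P1=4, P2=6, P3=1)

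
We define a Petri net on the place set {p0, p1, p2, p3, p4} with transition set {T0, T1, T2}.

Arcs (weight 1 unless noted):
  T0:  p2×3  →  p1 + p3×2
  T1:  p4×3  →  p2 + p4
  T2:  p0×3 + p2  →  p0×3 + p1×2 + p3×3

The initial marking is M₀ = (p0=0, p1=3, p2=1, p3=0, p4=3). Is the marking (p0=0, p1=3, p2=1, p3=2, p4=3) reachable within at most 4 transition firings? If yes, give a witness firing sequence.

NO — not reachable within 4 firings

depth 0: 1 marking
depth 1: 2 markings reached so far
depth 2: 2 markings reached so far
(frontier empty at depth 2; search complete)
target is not among the 2 markings reachable within 4 steps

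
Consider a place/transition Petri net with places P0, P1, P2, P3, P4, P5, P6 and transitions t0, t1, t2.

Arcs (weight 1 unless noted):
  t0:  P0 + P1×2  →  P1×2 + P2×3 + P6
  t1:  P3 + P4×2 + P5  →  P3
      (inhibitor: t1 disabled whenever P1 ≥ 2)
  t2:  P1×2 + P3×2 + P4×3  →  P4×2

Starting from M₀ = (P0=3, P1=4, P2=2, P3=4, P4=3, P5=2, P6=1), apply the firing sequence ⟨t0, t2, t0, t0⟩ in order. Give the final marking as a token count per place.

step 1: fire t0:  (P0=3, P1=4, P2=2, P3=4, P4=3, P5=2, P6=1) → (P0=2, P1=4, P2=5, P3=4, P4=3, P5=2, P6=2)
step 2: fire t2:  (P0=2, P1=4, P2=5, P3=4, P4=3, P5=2, P6=2) → (P0=2, P1=2, P2=5, P3=2, P4=2, P5=2, P6=2)
step 3: fire t0:  (P0=2, P1=2, P2=5, P3=2, P4=2, P5=2, P6=2) → (P0=1, P1=2, P2=8, P3=2, P4=2, P5=2, P6=3)
step 4: fire t0:  (P0=1, P1=2, P2=8, P3=2, P4=2, P5=2, P6=3) → (P0=0, P1=2, P2=11, P3=2, P4=2, P5=2, P6=4)

(P0=0, P1=2, P2=11, P3=2, P4=2, P5=2, P6=4)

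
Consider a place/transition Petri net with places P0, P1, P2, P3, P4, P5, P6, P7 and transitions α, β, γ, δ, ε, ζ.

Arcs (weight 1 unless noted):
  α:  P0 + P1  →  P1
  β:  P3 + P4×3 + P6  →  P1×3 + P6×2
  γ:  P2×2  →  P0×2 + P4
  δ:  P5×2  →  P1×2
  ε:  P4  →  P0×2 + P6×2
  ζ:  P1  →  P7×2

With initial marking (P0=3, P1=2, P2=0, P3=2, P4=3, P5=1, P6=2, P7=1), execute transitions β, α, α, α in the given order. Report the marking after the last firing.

(P0=0, P1=5, P2=0, P3=1, P4=0, P5=1, P6=3, P7=1)

step 1: fire β:  (P0=3, P1=2, P2=0, P3=2, P4=3, P5=1, P6=2, P7=1) → (P0=3, P1=5, P2=0, P3=1, P4=0, P5=1, P6=3, P7=1)
step 2: fire α:  (P0=3, P1=5, P2=0, P3=1, P4=0, P5=1, P6=3, P7=1) → (P0=2, P1=5, P2=0, P3=1, P4=0, P5=1, P6=3, P7=1)
step 3: fire α:  (P0=2, P1=5, P2=0, P3=1, P4=0, P5=1, P6=3, P7=1) → (P0=1, P1=5, P2=0, P3=1, P4=0, P5=1, P6=3, P7=1)
step 4: fire α:  (P0=1, P1=5, P2=0, P3=1, P4=0, P5=1, P6=3, P7=1) → (P0=0, P1=5, P2=0, P3=1, P4=0, P5=1, P6=3, P7=1)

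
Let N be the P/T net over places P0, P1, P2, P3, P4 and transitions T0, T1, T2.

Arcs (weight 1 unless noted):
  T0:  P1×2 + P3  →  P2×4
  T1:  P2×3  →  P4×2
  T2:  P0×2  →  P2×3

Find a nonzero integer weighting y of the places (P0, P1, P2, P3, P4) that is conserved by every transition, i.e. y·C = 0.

y = (P0:0, P1:1, P2:0, P3:-2, P4:0)

Incidence matrix C (rows=places, cols=transitions):
       T0   T1   T2
   P0   0    0   -2
   P1  -2    0    0
   P2   4   -3    3
   P3  -1    0    0
   P4   0    2    0

Candidate y = [0, 1, 0, -2, 0]; check y·C column-wise:
  col T0: 1·-2 + 0·4 + -2·-1 = 0
  col T1: 1·0 + 0·-3 + -2·0 + 0·2 = 0
  col T2: 0·-2 + 1·0 + 0·3 + -2·0 = 0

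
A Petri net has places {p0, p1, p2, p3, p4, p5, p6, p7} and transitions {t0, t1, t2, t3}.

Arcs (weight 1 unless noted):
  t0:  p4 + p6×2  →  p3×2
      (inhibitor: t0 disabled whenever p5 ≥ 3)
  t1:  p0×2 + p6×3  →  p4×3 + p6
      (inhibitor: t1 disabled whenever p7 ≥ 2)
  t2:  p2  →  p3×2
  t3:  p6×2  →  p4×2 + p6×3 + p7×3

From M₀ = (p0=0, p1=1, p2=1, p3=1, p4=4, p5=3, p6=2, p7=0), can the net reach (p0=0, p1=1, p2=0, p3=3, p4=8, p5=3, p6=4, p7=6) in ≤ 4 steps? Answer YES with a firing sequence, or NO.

YES — reachable via ⟨t2, t3, t3⟩ (3 firings)

step 1: fire t2:  (p0=0, p1=1, p2=1, p3=1, p4=4, p5=3, p6=2, p7=0) → (p0=0, p1=1, p2=0, p3=3, p4=4, p5=3, p6=2, p7=0)
step 2: fire t3:  (p0=0, p1=1, p2=0, p3=3, p4=4, p5=3, p6=2, p7=0) → (p0=0, p1=1, p2=0, p3=3, p4=6, p5=3, p6=3, p7=3)
step 3: fire t3:  (p0=0, p1=1, p2=0, p3=3, p4=6, p5=3, p6=3, p7=3) → (p0=0, p1=1, p2=0, p3=3, p4=8, p5=3, p6=4, p7=6)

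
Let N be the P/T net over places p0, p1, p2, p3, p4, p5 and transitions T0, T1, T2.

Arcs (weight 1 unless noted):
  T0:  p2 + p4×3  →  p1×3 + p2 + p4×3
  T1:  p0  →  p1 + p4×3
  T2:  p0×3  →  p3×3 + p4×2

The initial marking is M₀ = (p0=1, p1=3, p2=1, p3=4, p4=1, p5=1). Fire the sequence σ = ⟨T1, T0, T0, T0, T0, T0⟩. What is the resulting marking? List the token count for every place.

step 1: fire T1:  (p0=1, p1=3, p2=1, p3=4, p4=1, p5=1) → (p0=0, p1=4, p2=1, p3=4, p4=4, p5=1)
step 2: fire T0:  (p0=0, p1=4, p2=1, p3=4, p4=4, p5=1) → (p0=0, p1=7, p2=1, p3=4, p4=4, p5=1)
step 3: fire T0:  (p0=0, p1=7, p2=1, p3=4, p4=4, p5=1) → (p0=0, p1=10, p2=1, p3=4, p4=4, p5=1)
step 4: fire T0:  (p0=0, p1=10, p2=1, p3=4, p4=4, p5=1) → (p0=0, p1=13, p2=1, p3=4, p4=4, p5=1)
step 5: fire T0:  (p0=0, p1=13, p2=1, p3=4, p4=4, p5=1) → (p0=0, p1=16, p2=1, p3=4, p4=4, p5=1)
step 6: fire T0:  (p0=0, p1=16, p2=1, p3=4, p4=4, p5=1) → (p0=0, p1=19, p2=1, p3=4, p4=4, p5=1)

(p0=0, p1=19, p2=1, p3=4, p4=4, p5=1)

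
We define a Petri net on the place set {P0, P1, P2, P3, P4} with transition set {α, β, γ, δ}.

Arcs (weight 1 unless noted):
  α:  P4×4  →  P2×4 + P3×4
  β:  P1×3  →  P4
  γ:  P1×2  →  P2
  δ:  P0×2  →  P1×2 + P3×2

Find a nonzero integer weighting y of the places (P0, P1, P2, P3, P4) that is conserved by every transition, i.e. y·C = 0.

y = (P0:2, P1:1, P2:2, P3:1, P4:3)

Incidence matrix C (rows=places, cols=transitions):
        α    β    γ    δ
   P0   0    0    0   -2
   P1   0   -3   -2    2
   P2   4    0    1    0
   P3   4    0    0    2
   P4  -4    1    0    0

Candidate y = [2, 1, 2, 1, 3]; check y·C column-wise:
  col α: 2·0 + 1·0 + 2·4 + 1·4 + 3·-4 = 0
  col β: 2·0 + 1·-3 + 2·0 + 1·0 + 3·1 = 0
  col γ: 2·0 + 1·-2 + 2·1 + 1·0 + 3·0 = 0
  col δ: 2·-2 + 1·2 + 2·0 + 1·2 + 3·0 = 0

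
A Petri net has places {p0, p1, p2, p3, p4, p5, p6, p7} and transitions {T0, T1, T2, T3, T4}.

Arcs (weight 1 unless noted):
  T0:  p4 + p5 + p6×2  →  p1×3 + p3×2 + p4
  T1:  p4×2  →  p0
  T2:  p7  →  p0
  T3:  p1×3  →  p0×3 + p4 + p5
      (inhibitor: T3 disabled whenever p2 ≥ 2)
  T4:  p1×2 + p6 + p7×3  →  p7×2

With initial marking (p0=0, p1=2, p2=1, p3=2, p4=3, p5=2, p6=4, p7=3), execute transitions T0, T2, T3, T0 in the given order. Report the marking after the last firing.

(p0=4, p1=5, p2=1, p3=6, p4=4, p5=1, p6=0, p7=2)

step 1: fire T0:  (p0=0, p1=2, p2=1, p3=2, p4=3, p5=2, p6=4, p7=3) → (p0=0, p1=5, p2=1, p3=4, p4=3, p5=1, p6=2, p7=3)
step 2: fire T2:  (p0=0, p1=5, p2=1, p3=4, p4=3, p5=1, p6=2, p7=3) → (p0=1, p1=5, p2=1, p3=4, p4=3, p5=1, p6=2, p7=2)
step 3: fire T3:  (p0=1, p1=5, p2=1, p3=4, p4=3, p5=1, p6=2, p7=2) → (p0=4, p1=2, p2=1, p3=4, p4=4, p5=2, p6=2, p7=2)
step 4: fire T0:  (p0=4, p1=2, p2=1, p3=4, p4=4, p5=2, p6=2, p7=2) → (p0=4, p1=5, p2=1, p3=6, p4=4, p5=1, p6=0, p7=2)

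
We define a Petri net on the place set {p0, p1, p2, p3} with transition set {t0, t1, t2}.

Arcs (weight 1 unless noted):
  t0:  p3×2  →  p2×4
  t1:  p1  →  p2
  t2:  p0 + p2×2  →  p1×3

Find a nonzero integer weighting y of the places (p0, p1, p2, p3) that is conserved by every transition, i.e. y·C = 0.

y = (p0:1, p1:1, p2:1, p3:2)

Incidence matrix C (rows=places, cols=transitions):
       t0   t1   t2
   p0   0    0   -1
   p1   0   -1    3
   p2   4    1   -2
   p3  -2    0    0

Candidate y = [1, 1, 1, 2]; check y·C column-wise:
  col t0: 1·0 + 1·0 + 1·4 + 2·-2 = 0
  col t1: 1·0 + 1·-1 + 1·1 + 2·0 = 0
  col t2: 1·-1 + 1·3 + 1·-2 + 2·0 = 0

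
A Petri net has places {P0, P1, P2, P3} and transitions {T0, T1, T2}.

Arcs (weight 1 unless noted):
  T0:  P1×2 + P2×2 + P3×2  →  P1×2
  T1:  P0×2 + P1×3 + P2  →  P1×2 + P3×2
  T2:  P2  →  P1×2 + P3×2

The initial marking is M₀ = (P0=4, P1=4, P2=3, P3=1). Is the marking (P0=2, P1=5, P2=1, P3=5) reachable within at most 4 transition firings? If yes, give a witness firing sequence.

YES — reachable via ⟨T1, T2⟩ (2 firings)

step 1: fire T1:  (P0=4, P1=4, P2=3, P3=1) → (P0=2, P1=3, P2=2, P3=3)
step 2: fire T2:  (P0=2, P1=3, P2=2, P3=3) → (P0=2, P1=5, P2=1, P3=5)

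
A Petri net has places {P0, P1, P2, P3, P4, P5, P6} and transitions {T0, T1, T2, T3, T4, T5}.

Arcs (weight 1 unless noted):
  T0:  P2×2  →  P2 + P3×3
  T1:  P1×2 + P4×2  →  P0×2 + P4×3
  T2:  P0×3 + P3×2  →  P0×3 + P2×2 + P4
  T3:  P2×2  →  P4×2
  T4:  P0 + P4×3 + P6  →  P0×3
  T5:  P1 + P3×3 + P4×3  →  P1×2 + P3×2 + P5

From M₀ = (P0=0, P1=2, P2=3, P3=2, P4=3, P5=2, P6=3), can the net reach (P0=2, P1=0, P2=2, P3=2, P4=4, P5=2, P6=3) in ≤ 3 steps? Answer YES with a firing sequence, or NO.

NO — not reachable within 3 firings

depth 0: 1 marking
depth 1: 4 markings reached so far
depth 2: 10 markings reached so far
depth 3: 17 markings reached so far
target is not among the 17 markings reachable within 3 steps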